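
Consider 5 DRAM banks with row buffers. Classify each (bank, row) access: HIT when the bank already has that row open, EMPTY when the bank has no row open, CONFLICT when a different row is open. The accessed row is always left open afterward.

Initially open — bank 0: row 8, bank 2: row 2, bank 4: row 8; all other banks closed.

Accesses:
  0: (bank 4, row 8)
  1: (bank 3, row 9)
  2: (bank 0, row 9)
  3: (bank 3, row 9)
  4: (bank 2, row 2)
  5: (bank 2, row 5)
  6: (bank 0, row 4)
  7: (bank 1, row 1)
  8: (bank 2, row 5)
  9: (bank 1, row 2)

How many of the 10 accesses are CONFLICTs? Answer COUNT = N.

COUNT = 4

  [0] b4 r8: had r8 ⇒ H
  [1] b3 r9: no row ⇒ E
  [2] b0 r9: had r8 ⇒ C
  [3] b3 r9: had r9 ⇒ H
  [4] b2 r2: had r2 ⇒ H
  [5] b2 r5: had r2 ⇒ C
  [6] b0 r4: had r9 ⇒ C
  [7] b1 r1: no row ⇒ E
  [8] b2 r5: had r5 ⇒ H
  [9] b1 r2: had r1 ⇒ C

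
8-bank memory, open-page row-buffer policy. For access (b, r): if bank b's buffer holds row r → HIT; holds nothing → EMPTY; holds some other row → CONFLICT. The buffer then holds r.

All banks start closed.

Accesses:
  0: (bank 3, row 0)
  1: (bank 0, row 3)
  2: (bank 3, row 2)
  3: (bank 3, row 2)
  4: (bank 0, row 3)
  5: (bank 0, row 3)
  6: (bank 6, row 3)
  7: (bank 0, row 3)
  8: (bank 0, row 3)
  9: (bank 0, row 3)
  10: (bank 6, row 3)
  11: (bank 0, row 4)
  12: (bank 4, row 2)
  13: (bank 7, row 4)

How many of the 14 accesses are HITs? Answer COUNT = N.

step 0: bank3 None->0 [EMPTY]
step 1: bank0 None->3 [EMPTY]
step 2: bank3 0->2 [CONFLICT]
step 3: bank3 2->2 [HIT]
step 4: bank0 3->3 [HIT]
step 5: bank0 3->3 [HIT]
step 6: bank6 None->3 [EMPTY]
step 7: bank0 3->3 [HIT]
step 8: bank0 3->3 [HIT]
step 9: bank0 3->3 [HIT]
step 10: bank6 3->3 [HIT]
step 11: bank0 3->4 [CONFLICT]
step 12: bank4 None->2 [EMPTY]
step 13: bank7 None->4 [EMPTY]

COUNT = 7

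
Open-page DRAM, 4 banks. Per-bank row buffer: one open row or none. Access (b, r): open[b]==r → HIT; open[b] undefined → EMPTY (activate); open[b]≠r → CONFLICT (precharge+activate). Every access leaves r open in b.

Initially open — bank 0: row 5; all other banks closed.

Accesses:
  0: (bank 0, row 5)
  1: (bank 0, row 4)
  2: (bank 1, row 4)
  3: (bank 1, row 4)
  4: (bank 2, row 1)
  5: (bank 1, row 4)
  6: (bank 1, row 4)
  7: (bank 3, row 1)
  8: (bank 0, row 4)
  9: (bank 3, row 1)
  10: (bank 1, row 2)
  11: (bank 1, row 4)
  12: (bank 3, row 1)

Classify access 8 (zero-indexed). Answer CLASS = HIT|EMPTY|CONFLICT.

  [0] b0 r5: had r5 ⇒ H
  [1] b0 r4: had r5 ⇒ C
  [2] b1 r4: no row ⇒ E
  [3] b1 r4: had r4 ⇒ H
  [4] b2 r1: no row ⇒ E
  [5] b1 r4: had r4 ⇒ H
  [6] b1 r4: had r4 ⇒ H
  [7] b3 r1: no row ⇒ E
  [8] b0 r4: had r4 ⇒ H
  [9] b3 r1: had r1 ⇒ H
  [10] b1 r2: had r4 ⇒ C
  [11] b1 r4: had r2 ⇒ C
  [12] b3 r1: had r1 ⇒ H

CLASS = HIT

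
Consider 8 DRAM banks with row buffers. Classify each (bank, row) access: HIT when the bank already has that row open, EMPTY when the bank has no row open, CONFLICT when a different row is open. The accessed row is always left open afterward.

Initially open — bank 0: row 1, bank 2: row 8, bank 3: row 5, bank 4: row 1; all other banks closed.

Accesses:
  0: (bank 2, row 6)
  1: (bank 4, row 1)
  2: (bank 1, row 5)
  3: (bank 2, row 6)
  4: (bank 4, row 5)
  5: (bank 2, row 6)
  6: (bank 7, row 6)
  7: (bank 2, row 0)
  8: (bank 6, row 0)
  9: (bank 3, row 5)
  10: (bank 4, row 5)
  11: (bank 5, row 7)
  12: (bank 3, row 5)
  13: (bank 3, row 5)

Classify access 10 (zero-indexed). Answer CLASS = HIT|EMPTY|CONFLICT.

CLASS = HIT

  [0] b2 r6: had r8 ⇒ C
  [1] b4 r1: had r1 ⇒ H
  [2] b1 r5: no row ⇒ E
  [3] b2 r6: had r6 ⇒ H
  [4] b4 r5: had r1 ⇒ C
  [5] b2 r6: had r6 ⇒ H
  [6] b7 r6: no row ⇒ E
  [7] b2 r0: had r6 ⇒ C
  [8] b6 r0: no row ⇒ E
  [9] b3 r5: had r5 ⇒ H
  [10] b4 r5: had r5 ⇒ H
  [11] b5 r7: no row ⇒ E
  [12] b3 r5: had r5 ⇒ H
  [13] b3 r5: had r5 ⇒ H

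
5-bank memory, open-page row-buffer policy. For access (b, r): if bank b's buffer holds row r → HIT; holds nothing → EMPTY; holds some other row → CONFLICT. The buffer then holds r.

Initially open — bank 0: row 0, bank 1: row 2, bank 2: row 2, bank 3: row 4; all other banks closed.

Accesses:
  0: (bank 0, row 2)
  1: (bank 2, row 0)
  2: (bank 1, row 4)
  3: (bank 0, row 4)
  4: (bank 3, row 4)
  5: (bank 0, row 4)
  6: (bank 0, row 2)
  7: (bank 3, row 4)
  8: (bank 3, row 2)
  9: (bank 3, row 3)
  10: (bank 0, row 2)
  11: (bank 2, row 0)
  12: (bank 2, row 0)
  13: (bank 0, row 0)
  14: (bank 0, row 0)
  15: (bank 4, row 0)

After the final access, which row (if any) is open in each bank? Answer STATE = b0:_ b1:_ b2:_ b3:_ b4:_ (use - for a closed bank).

STATE = b0:0 b1:4 b2:0 b3:3 b4:0

#0 (0,2) C  (was 0)
#1 (2,0) C  (was 2)
#2 (1,4) C  (was 2)
#3 (0,4) C  (was 2)
#4 (3,4) H  (was 4)
#5 (0,4) H  (was 4)
#6 (0,2) C  (was 4)
#7 (3,4) H  (was 4)
#8 (3,2) C  (was 4)
#9 (3,3) C  (was 2)
#10 (0,2) H  (was 2)
#11 (2,0) H  (was 0)
#12 (2,0) H  (was 0)
#13 (0,0) C  (was 2)
#14 (0,0) H  (was 0)
#15 (4,0) E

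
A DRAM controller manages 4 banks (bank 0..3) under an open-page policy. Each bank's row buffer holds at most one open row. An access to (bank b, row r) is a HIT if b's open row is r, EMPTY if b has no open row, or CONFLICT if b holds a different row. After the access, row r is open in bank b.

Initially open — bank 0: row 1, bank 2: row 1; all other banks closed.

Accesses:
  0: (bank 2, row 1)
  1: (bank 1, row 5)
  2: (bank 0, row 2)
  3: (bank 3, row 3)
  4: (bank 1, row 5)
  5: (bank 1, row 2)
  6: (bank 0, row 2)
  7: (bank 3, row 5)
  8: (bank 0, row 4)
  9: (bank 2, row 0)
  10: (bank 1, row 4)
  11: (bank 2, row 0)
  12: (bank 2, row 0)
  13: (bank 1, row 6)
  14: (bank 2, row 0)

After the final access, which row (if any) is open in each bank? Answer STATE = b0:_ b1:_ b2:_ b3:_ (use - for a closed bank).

  [0] b2 r1: had r1 ⇒ H
  [1] b1 r5: no row ⇒ E
  [2] b0 r2: had r1 ⇒ C
  [3] b3 r3: no row ⇒ E
  [4] b1 r5: had r5 ⇒ H
  [5] b1 r2: had r5 ⇒ C
  [6] b0 r2: had r2 ⇒ H
  [7] b3 r5: had r3 ⇒ C
  [8] b0 r4: had r2 ⇒ C
  [9] b2 r0: had r1 ⇒ C
  [10] b1 r4: had r2 ⇒ C
  [11] b2 r0: had r0 ⇒ H
  [12] b2 r0: had r0 ⇒ H
  [13] b1 r6: had r4 ⇒ C
  [14] b2 r0: had r0 ⇒ H

STATE = b0:4 b1:6 b2:0 b3:5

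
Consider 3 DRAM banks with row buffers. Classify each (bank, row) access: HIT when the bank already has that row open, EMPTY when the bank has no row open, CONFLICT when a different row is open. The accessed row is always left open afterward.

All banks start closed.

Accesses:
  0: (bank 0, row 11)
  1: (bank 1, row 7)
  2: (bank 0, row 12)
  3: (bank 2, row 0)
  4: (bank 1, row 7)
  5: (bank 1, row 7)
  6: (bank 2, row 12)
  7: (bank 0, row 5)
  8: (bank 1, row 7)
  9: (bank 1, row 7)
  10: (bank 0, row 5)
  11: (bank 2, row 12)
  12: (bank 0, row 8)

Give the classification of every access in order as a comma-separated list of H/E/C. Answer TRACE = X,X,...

TRACE = E,E,C,E,H,H,C,C,H,H,H,H,C

step 0: bank0 None->11 [EMPTY]
step 1: bank1 None->7 [EMPTY]
step 2: bank0 11->12 [CONFLICT]
step 3: bank2 None->0 [EMPTY]
step 4: bank1 7->7 [HIT]
step 5: bank1 7->7 [HIT]
step 6: bank2 0->12 [CONFLICT]
step 7: bank0 12->5 [CONFLICT]
step 8: bank1 7->7 [HIT]
step 9: bank1 7->7 [HIT]
step 10: bank0 5->5 [HIT]
step 11: bank2 12->12 [HIT]
step 12: bank0 5->8 [CONFLICT]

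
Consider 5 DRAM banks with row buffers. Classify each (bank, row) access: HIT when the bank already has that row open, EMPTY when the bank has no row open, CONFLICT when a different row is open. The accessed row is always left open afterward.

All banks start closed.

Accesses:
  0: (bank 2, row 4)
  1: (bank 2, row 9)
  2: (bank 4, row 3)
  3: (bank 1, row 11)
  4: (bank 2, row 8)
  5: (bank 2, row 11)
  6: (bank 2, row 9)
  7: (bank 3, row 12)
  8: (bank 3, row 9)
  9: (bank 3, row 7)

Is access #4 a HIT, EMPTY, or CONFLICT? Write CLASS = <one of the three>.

step 0: bank2 None->4 [EMPTY]
step 1: bank2 4->9 [CONFLICT]
step 2: bank4 None->3 [EMPTY]
step 3: bank1 None->11 [EMPTY]
step 4: bank2 9->8 [CONFLICT]
step 5: bank2 8->11 [CONFLICT]
step 6: bank2 11->9 [CONFLICT]
step 7: bank3 None->12 [EMPTY]
step 8: bank3 12->9 [CONFLICT]
step 9: bank3 9->7 [CONFLICT]

CLASS = CONFLICT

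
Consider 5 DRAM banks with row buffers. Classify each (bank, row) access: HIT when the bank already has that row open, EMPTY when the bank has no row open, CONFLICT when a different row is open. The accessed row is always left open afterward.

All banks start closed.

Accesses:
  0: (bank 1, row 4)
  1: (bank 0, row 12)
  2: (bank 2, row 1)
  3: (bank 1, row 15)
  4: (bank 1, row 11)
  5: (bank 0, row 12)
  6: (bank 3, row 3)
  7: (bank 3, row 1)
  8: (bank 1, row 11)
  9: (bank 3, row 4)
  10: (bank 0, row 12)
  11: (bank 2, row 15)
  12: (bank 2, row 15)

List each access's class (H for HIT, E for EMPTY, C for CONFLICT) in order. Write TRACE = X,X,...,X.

  [0] b1 r4: no row ⇒ E
  [1] b0 r12: no row ⇒ E
  [2] b2 r1: no row ⇒ E
  [3] b1 r15: had r4 ⇒ C
  [4] b1 r11: had r15 ⇒ C
  [5] b0 r12: had r12 ⇒ H
  [6] b3 r3: no row ⇒ E
  [7] b3 r1: had r3 ⇒ C
  [8] b1 r11: had r11 ⇒ H
  [9] b3 r4: had r1 ⇒ C
  [10] b0 r12: had r12 ⇒ H
  [11] b2 r15: had r1 ⇒ C
  [12] b2 r15: had r15 ⇒ H

TRACE = E,E,E,C,C,H,E,C,H,C,H,C,H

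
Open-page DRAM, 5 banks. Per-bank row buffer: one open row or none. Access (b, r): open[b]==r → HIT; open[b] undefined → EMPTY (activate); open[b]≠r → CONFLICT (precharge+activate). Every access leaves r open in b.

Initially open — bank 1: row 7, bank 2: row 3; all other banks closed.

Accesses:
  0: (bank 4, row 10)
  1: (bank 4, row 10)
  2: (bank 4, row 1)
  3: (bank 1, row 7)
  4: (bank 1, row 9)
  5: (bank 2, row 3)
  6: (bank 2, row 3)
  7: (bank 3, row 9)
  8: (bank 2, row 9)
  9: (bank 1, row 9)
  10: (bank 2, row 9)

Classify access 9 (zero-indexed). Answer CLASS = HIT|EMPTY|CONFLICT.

  [0] b4 r10: no row ⇒ E
  [1] b4 r10: had r10 ⇒ H
  [2] b4 r1: had r10 ⇒ C
  [3] b1 r7: had r7 ⇒ H
  [4] b1 r9: had r7 ⇒ C
  [5] b2 r3: had r3 ⇒ H
  [6] b2 r3: had r3 ⇒ H
  [7] b3 r9: no row ⇒ E
  [8] b2 r9: had r3 ⇒ C
  [9] b1 r9: had r9 ⇒ H
  [10] b2 r9: had r9 ⇒ H

CLASS = HIT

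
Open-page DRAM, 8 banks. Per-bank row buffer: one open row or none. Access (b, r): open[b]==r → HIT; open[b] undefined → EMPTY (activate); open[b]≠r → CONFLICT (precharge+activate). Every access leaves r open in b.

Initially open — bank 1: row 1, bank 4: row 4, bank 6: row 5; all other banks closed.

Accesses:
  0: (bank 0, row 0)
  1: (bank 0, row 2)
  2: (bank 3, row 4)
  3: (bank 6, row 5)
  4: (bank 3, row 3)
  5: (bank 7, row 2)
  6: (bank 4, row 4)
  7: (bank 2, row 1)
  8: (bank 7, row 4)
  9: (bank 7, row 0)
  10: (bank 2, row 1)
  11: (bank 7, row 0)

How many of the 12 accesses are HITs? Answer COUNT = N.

step 0: bank0 None->0 [EMPTY]
step 1: bank0 0->2 [CONFLICT]
step 2: bank3 None->4 [EMPTY]
step 3: bank6 5->5 [HIT]
step 4: bank3 4->3 [CONFLICT]
step 5: bank7 None->2 [EMPTY]
step 6: bank4 4->4 [HIT]
step 7: bank2 None->1 [EMPTY]
step 8: bank7 2->4 [CONFLICT]
step 9: bank7 4->0 [CONFLICT]
step 10: bank2 1->1 [HIT]
step 11: bank7 0->0 [HIT]

COUNT = 4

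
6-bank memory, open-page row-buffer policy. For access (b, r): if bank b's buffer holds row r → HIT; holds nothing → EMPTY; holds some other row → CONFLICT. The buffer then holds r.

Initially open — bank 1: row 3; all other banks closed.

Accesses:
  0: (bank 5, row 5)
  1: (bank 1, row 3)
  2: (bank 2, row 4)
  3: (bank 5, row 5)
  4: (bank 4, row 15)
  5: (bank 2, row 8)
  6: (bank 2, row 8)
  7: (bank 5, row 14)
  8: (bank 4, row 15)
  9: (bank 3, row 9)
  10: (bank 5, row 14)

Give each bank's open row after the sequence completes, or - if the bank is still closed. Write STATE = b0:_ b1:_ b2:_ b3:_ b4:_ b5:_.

STATE = b0:- b1:3 b2:8 b3:9 b4:15 b5:14

0: bank 5 row 5 — prev None → EMPTY
1: bank 1 row 3 — prev 3 → HIT
2: bank 2 row 4 — prev None → EMPTY
3: bank 5 row 5 — prev 5 → HIT
4: bank 4 row 15 — prev None → EMPTY
5: bank 2 row 8 — prev 4 → CONFLICT
6: bank 2 row 8 — prev 8 → HIT
7: bank 5 row 14 — prev 5 → CONFLICT
8: bank 4 row 15 — prev 15 → HIT
9: bank 3 row 9 — prev None → EMPTY
10: bank 5 row 14 — prev 14 → HIT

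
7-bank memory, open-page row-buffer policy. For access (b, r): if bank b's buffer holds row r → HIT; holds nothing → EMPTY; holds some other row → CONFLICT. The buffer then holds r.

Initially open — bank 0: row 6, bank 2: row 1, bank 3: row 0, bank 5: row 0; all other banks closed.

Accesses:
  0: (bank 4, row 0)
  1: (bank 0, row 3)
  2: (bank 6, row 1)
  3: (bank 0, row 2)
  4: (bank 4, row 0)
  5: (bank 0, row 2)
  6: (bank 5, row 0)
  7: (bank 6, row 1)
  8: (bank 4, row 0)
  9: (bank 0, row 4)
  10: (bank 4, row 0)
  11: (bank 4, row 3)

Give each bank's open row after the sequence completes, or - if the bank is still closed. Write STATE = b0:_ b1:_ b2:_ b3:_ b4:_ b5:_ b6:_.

STATE = b0:4 b1:- b2:1 b3:0 b4:3 b5:0 b6:1

step 0: bank4 None->0 [EMPTY]
step 1: bank0 6->3 [CONFLICT]
step 2: bank6 None->1 [EMPTY]
step 3: bank0 3->2 [CONFLICT]
step 4: bank4 0->0 [HIT]
step 5: bank0 2->2 [HIT]
step 6: bank5 0->0 [HIT]
step 7: bank6 1->1 [HIT]
step 8: bank4 0->0 [HIT]
step 9: bank0 2->4 [CONFLICT]
step 10: bank4 0->0 [HIT]
step 11: bank4 0->3 [CONFLICT]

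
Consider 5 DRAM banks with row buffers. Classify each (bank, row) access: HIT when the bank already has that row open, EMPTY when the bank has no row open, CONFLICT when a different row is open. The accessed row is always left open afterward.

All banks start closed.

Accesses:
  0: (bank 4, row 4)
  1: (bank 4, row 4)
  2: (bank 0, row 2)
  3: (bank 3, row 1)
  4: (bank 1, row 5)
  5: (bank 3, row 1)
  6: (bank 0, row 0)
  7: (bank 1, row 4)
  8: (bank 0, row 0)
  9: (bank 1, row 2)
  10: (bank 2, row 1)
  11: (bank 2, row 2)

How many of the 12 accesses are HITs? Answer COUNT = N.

  [0] b4 r4: no row ⇒ E
  [1] b4 r4: had r4 ⇒ H
  [2] b0 r2: no row ⇒ E
  [3] b3 r1: no row ⇒ E
  [4] b1 r5: no row ⇒ E
  [5] b3 r1: had r1 ⇒ H
  [6] b0 r0: had r2 ⇒ C
  [7] b1 r4: had r5 ⇒ C
  [8] b0 r0: had r0 ⇒ H
  [9] b1 r2: had r4 ⇒ C
  [10] b2 r1: no row ⇒ E
  [11] b2 r2: had r1 ⇒ C

COUNT = 3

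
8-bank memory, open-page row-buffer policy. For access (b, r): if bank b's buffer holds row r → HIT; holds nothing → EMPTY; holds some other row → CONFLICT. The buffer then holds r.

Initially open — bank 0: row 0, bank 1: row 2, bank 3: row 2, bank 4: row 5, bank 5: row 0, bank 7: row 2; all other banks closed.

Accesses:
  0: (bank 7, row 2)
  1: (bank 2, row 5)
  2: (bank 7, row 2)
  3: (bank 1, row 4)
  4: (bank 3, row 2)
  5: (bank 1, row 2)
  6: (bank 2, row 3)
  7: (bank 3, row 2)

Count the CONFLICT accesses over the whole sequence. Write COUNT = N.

0: bank 7 row 2 — prev 2 → HIT
1: bank 2 row 5 — prev None → EMPTY
2: bank 7 row 2 — prev 2 → HIT
3: bank 1 row 4 — prev 2 → CONFLICT
4: bank 3 row 2 — prev 2 → HIT
5: bank 1 row 2 — prev 4 → CONFLICT
6: bank 2 row 3 — prev 5 → CONFLICT
7: bank 3 row 2 — prev 2 → HIT

COUNT = 3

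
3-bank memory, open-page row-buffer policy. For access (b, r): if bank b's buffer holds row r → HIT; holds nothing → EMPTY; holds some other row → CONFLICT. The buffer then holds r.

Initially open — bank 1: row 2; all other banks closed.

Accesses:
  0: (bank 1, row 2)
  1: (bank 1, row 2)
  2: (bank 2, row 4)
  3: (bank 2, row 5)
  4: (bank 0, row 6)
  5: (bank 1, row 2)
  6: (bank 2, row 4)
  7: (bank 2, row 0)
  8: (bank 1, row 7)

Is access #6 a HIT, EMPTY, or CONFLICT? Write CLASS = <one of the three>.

CLASS = CONFLICT

  [0] b1 r2: had r2 ⇒ H
  [1] b1 r2: had r2 ⇒ H
  [2] b2 r4: no row ⇒ E
  [3] b2 r5: had r4 ⇒ C
  [4] b0 r6: no row ⇒ E
  [5] b1 r2: had r2 ⇒ H
  [6] b2 r4: had r5 ⇒ C
  [7] b2 r0: had r4 ⇒ C
  [8] b1 r7: had r2 ⇒ C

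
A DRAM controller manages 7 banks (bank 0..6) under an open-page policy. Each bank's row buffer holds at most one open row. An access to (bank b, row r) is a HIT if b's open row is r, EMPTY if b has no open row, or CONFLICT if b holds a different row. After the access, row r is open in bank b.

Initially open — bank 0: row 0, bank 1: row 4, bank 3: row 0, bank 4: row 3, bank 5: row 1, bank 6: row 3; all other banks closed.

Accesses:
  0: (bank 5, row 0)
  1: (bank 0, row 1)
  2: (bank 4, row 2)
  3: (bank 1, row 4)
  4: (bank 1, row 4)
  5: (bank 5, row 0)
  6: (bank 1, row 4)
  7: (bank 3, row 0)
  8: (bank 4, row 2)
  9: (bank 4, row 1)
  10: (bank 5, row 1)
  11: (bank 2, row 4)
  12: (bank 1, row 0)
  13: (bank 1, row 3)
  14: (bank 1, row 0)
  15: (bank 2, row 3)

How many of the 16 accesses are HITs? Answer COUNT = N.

  [0] b5 r0: had r1 ⇒ C
  [1] b0 r1: had r0 ⇒ C
  [2] b4 r2: had r3 ⇒ C
  [3] b1 r4: had r4 ⇒ H
  [4] b1 r4: had r4 ⇒ H
  [5] b5 r0: had r0 ⇒ H
  [6] b1 r4: had r4 ⇒ H
  [7] b3 r0: had r0 ⇒ H
  [8] b4 r2: had r2 ⇒ H
  [9] b4 r1: had r2 ⇒ C
  [10] b5 r1: had r0 ⇒ C
  [11] b2 r4: no row ⇒ E
  [12] b1 r0: had r4 ⇒ C
  [13] b1 r3: had r0 ⇒ C
  [14] b1 r0: had r3 ⇒ C
  [15] b2 r3: had r4 ⇒ C

COUNT = 6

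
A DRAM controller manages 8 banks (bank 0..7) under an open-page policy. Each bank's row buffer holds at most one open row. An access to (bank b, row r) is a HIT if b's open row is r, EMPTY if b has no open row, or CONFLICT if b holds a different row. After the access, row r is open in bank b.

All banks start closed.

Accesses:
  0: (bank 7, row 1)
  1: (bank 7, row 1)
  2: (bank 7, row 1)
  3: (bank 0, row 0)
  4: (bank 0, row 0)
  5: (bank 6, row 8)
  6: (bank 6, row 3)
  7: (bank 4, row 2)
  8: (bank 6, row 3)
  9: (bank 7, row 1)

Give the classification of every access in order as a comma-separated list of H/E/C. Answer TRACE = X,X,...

TRACE = E,H,H,E,H,E,C,E,H,H

  [0] b7 r1: no row ⇒ E
  [1] b7 r1: had r1 ⇒ H
  [2] b7 r1: had r1 ⇒ H
  [3] b0 r0: no row ⇒ E
  [4] b0 r0: had r0 ⇒ H
  [5] b6 r8: no row ⇒ E
  [6] b6 r3: had r8 ⇒ C
  [7] b4 r2: no row ⇒ E
  [8] b6 r3: had r3 ⇒ H
  [9] b7 r1: had r1 ⇒ H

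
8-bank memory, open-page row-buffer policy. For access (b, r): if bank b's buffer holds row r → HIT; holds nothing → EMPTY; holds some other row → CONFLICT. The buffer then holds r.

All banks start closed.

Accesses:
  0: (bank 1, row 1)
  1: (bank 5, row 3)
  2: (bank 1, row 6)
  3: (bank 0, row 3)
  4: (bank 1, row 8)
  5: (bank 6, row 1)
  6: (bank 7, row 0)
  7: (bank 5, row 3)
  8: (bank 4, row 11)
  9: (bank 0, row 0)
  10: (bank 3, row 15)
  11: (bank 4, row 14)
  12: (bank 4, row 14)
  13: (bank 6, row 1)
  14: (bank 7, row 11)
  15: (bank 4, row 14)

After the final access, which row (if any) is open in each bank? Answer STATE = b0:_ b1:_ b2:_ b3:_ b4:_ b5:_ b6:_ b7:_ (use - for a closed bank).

  [0] b1 r1: no row ⇒ E
  [1] b5 r3: no row ⇒ E
  [2] b1 r6: had r1 ⇒ C
  [3] b0 r3: no row ⇒ E
  [4] b1 r8: had r6 ⇒ C
  [5] b6 r1: no row ⇒ E
  [6] b7 r0: no row ⇒ E
  [7] b5 r3: had r3 ⇒ H
  [8] b4 r11: no row ⇒ E
  [9] b0 r0: had r3 ⇒ C
  [10] b3 r15: no row ⇒ E
  [11] b4 r14: had r11 ⇒ C
  [12] b4 r14: had r14 ⇒ H
  [13] b6 r1: had r1 ⇒ H
  [14] b7 r11: had r0 ⇒ C
  [15] b4 r14: had r14 ⇒ H

STATE = b0:0 b1:8 b2:- b3:15 b4:14 b5:3 b6:1 b7:11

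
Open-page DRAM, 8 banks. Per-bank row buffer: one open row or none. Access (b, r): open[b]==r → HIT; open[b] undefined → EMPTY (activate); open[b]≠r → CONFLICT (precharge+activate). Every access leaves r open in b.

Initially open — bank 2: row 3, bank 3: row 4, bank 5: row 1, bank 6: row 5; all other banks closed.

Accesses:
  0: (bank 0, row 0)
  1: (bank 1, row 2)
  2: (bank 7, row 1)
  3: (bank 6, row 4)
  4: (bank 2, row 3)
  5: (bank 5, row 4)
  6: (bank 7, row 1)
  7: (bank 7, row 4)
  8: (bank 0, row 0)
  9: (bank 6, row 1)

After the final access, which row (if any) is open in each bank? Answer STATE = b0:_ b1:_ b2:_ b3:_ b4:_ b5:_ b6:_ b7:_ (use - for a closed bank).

STATE = b0:0 b1:2 b2:3 b3:4 b4:- b5:4 b6:1 b7:4

step 0: bank0 None->0 [EMPTY]
step 1: bank1 None->2 [EMPTY]
step 2: bank7 None->1 [EMPTY]
step 3: bank6 5->4 [CONFLICT]
step 4: bank2 3->3 [HIT]
step 5: bank5 1->4 [CONFLICT]
step 6: bank7 1->1 [HIT]
step 7: bank7 1->4 [CONFLICT]
step 8: bank0 0->0 [HIT]
step 9: bank6 4->1 [CONFLICT]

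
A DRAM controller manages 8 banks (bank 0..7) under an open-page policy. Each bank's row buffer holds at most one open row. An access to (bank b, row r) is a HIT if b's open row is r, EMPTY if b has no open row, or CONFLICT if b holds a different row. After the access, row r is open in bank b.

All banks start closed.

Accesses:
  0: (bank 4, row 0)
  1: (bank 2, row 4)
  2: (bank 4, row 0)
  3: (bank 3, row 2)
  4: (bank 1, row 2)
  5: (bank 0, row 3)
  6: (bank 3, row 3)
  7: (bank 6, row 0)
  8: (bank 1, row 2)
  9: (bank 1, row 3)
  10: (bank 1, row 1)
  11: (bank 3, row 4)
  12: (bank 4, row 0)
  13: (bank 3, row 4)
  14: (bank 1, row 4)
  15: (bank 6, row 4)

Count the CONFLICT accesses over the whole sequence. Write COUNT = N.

COUNT = 6

#0 (4,0) E
#1 (2,4) E
#2 (4,0) H  (was 0)
#3 (3,2) E
#4 (1,2) E
#5 (0,3) E
#6 (3,3) C  (was 2)
#7 (6,0) E
#8 (1,2) H  (was 2)
#9 (1,3) C  (was 2)
#10 (1,1) C  (was 3)
#11 (3,4) C  (was 3)
#12 (4,0) H  (was 0)
#13 (3,4) H  (was 4)
#14 (1,4) C  (was 1)
#15 (6,4) C  (was 0)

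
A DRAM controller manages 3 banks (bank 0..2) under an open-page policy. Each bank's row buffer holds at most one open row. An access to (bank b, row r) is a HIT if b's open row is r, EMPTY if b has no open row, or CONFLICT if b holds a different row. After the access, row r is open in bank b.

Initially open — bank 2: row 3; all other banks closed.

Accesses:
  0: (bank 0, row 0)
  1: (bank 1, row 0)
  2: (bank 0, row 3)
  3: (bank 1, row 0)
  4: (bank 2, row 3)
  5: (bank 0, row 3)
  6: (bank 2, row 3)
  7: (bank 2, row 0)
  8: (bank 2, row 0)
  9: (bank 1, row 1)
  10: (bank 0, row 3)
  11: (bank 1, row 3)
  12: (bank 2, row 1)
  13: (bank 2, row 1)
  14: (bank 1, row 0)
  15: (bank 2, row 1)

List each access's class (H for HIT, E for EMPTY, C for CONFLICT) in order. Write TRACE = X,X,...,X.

TRACE = E,E,C,H,H,H,H,C,H,C,H,C,C,H,C,H

#0 (0,0) E
#1 (1,0) E
#2 (0,3) C  (was 0)
#3 (1,0) H  (was 0)
#4 (2,3) H  (was 3)
#5 (0,3) H  (was 3)
#6 (2,3) H  (was 3)
#7 (2,0) C  (was 3)
#8 (2,0) H  (was 0)
#9 (1,1) C  (was 0)
#10 (0,3) H  (was 3)
#11 (1,3) C  (was 1)
#12 (2,1) C  (was 0)
#13 (2,1) H  (was 1)
#14 (1,0) C  (was 3)
#15 (2,1) H  (was 1)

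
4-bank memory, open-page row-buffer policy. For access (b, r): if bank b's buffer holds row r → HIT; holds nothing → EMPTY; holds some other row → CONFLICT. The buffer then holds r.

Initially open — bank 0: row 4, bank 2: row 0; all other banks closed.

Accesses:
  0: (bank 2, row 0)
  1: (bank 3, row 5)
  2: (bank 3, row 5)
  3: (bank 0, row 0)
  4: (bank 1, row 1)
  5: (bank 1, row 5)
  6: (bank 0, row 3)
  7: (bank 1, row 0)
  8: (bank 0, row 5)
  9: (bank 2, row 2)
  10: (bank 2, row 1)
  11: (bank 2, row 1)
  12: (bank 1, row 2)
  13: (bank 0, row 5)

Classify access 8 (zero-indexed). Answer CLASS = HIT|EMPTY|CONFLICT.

0: bank 2 row 0 — prev 0 → HIT
1: bank 3 row 5 — prev None → EMPTY
2: bank 3 row 5 — prev 5 → HIT
3: bank 0 row 0 — prev 4 → CONFLICT
4: bank 1 row 1 — prev None → EMPTY
5: bank 1 row 5 — prev 1 → CONFLICT
6: bank 0 row 3 — prev 0 → CONFLICT
7: bank 1 row 0 — prev 5 → CONFLICT
8: bank 0 row 5 — prev 3 → CONFLICT
9: bank 2 row 2 — prev 0 → CONFLICT
10: bank 2 row 1 — prev 2 → CONFLICT
11: bank 2 row 1 — prev 1 → HIT
12: bank 1 row 2 — prev 0 → CONFLICT
13: bank 0 row 5 — prev 5 → HIT

CLASS = CONFLICT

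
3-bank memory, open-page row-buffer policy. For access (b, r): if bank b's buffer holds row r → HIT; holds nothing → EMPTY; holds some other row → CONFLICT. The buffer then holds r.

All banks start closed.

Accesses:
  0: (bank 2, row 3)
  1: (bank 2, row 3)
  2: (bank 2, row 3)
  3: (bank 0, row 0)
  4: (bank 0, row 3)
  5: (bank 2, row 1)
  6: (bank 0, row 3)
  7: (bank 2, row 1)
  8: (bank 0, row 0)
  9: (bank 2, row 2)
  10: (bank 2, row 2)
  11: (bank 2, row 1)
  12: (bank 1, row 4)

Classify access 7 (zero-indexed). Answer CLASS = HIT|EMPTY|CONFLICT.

CLASS = HIT

  [0] b2 r3: no row ⇒ E
  [1] b2 r3: had r3 ⇒ H
  [2] b2 r3: had r3 ⇒ H
  [3] b0 r0: no row ⇒ E
  [4] b0 r3: had r0 ⇒ C
  [5] b2 r1: had r3 ⇒ C
  [6] b0 r3: had r3 ⇒ H
  [7] b2 r1: had r1 ⇒ H
  [8] b0 r0: had r3 ⇒ C
  [9] b2 r2: had r1 ⇒ C
  [10] b2 r2: had r2 ⇒ H
  [11] b2 r1: had r2 ⇒ C
  [12] b1 r4: no row ⇒ E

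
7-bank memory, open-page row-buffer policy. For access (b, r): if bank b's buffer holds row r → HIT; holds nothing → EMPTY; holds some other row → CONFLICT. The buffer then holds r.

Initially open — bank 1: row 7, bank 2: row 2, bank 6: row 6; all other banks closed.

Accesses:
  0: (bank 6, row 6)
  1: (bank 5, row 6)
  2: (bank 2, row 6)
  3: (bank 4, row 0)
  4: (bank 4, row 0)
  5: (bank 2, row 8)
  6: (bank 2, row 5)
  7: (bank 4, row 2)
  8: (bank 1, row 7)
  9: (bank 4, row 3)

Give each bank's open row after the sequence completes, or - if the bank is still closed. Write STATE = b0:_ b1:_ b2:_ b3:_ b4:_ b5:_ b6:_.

STATE = b0:- b1:7 b2:5 b3:- b4:3 b5:6 b6:6

  [0] b6 r6: had r6 ⇒ H
  [1] b5 r6: no row ⇒ E
  [2] b2 r6: had r2 ⇒ C
  [3] b4 r0: no row ⇒ E
  [4] b4 r0: had r0 ⇒ H
  [5] b2 r8: had r6 ⇒ C
  [6] b2 r5: had r8 ⇒ C
  [7] b4 r2: had r0 ⇒ C
  [8] b1 r7: had r7 ⇒ H
  [9] b4 r3: had r2 ⇒ C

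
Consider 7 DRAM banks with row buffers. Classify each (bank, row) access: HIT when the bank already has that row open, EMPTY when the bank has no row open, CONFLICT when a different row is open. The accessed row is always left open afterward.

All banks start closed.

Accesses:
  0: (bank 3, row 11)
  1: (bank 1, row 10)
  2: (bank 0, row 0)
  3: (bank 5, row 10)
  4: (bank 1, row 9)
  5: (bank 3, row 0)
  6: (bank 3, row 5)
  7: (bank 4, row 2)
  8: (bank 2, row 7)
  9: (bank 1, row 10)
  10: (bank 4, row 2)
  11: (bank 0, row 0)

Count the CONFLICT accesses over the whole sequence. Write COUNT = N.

#0 (3,11) E
#1 (1,10) E
#2 (0,0) E
#3 (5,10) E
#4 (1,9) C  (was 10)
#5 (3,0) C  (was 11)
#6 (3,5) C  (was 0)
#7 (4,2) E
#8 (2,7) E
#9 (1,10) C  (was 9)
#10 (4,2) H  (was 2)
#11 (0,0) H  (was 0)

COUNT = 4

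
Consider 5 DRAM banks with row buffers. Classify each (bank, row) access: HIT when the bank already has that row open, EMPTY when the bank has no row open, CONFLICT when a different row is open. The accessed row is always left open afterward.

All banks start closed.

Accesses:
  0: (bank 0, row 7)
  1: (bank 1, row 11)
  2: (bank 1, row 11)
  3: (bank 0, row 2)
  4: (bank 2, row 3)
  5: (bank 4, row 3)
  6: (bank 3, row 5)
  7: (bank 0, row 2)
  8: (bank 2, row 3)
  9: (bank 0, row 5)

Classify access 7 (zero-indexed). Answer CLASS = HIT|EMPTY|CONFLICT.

CLASS = HIT

#0 (0,7) E
#1 (1,11) E
#2 (1,11) H  (was 11)
#3 (0,2) C  (was 7)
#4 (2,3) E
#5 (4,3) E
#6 (3,5) E
#7 (0,2) H  (was 2)
#8 (2,3) H  (was 3)
#9 (0,5) C  (was 2)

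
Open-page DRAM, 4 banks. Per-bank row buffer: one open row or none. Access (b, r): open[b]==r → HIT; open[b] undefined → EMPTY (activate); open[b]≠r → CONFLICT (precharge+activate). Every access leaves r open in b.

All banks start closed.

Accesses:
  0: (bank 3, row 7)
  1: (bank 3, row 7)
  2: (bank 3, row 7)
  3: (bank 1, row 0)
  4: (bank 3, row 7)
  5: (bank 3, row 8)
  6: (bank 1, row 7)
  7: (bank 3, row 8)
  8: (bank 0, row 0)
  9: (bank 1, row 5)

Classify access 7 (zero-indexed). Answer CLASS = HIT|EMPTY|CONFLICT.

step 0: bank3 None->7 [EMPTY]
step 1: bank3 7->7 [HIT]
step 2: bank3 7->7 [HIT]
step 3: bank1 None->0 [EMPTY]
step 4: bank3 7->7 [HIT]
step 5: bank3 7->8 [CONFLICT]
step 6: bank1 0->7 [CONFLICT]
step 7: bank3 8->8 [HIT]
step 8: bank0 None->0 [EMPTY]
step 9: bank1 7->5 [CONFLICT]

CLASS = HIT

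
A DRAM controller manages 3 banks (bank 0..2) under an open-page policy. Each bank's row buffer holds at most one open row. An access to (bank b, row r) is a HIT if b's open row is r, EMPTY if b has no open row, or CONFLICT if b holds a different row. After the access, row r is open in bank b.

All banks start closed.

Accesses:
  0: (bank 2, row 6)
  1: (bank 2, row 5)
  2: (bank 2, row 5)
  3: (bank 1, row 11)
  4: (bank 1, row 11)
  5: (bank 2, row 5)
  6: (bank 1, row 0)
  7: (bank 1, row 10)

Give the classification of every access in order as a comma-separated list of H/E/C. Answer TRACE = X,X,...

TRACE = E,C,H,E,H,H,C,C

#0 (2,6) E
#1 (2,5) C  (was 6)
#2 (2,5) H  (was 5)
#3 (1,11) E
#4 (1,11) H  (was 11)
#5 (2,5) H  (was 5)
#6 (1,0) C  (was 11)
#7 (1,10) C  (was 0)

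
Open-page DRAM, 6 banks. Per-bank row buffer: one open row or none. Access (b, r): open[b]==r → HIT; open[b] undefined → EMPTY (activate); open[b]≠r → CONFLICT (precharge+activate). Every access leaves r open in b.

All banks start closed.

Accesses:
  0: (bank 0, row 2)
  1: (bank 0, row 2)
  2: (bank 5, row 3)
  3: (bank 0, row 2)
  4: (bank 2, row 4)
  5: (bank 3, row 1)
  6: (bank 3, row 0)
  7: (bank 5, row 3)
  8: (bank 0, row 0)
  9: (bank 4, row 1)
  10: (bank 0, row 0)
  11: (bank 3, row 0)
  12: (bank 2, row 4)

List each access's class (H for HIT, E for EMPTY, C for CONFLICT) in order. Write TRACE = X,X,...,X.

TRACE = E,H,E,H,E,E,C,H,C,E,H,H,H

  [0] b0 r2: no row ⇒ E
  [1] b0 r2: had r2 ⇒ H
  [2] b5 r3: no row ⇒ E
  [3] b0 r2: had r2 ⇒ H
  [4] b2 r4: no row ⇒ E
  [5] b3 r1: no row ⇒ E
  [6] b3 r0: had r1 ⇒ C
  [7] b5 r3: had r3 ⇒ H
  [8] b0 r0: had r2 ⇒ C
  [9] b4 r1: no row ⇒ E
  [10] b0 r0: had r0 ⇒ H
  [11] b3 r0: had r0 ⇒ H
  [12] b2 r4: had r4 ⇒ H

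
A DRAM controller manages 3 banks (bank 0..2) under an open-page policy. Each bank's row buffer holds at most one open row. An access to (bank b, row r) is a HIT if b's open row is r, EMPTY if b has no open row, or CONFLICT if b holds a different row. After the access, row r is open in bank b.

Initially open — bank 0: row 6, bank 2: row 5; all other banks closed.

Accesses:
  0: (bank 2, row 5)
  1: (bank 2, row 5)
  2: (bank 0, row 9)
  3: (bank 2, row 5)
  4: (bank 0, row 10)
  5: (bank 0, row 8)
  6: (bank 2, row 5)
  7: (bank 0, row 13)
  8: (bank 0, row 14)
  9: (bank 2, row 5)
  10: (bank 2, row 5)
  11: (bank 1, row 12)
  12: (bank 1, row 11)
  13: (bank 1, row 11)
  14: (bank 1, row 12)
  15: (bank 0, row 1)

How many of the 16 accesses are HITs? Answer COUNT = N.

COUNT = 7

  [0] b2 r5: had r5 ⇒ H
  [1] b2 r5: had r5 ⇒ H
  [2] b0 r9: had r6 ⇒ C
  [3] b2 r5: had r5 ⇒ H
  [4] b0 r10: had r9 ⇒ C
  [5] b0 r8: had r10 ⇒ C
  [6] b2 r5: had r5 ⇒ H
  [7] b0 r13: had r8 ⇒ C
  [8] b0 r14: had r13 ⇒ C
  [9] b2 r5: had r5 ⇒ H
  [10] b2 r5: had r5 ⇒ H
  [11] b1 r12: no row ⇒ E
  [12] b1 r11: had r12 ⇒ C
  [13] b1 r11: had r11 ⇒ H
  [14] b1 r12: had r11 ⇒ C
  [15] b0 r1: had r14 ⇒ C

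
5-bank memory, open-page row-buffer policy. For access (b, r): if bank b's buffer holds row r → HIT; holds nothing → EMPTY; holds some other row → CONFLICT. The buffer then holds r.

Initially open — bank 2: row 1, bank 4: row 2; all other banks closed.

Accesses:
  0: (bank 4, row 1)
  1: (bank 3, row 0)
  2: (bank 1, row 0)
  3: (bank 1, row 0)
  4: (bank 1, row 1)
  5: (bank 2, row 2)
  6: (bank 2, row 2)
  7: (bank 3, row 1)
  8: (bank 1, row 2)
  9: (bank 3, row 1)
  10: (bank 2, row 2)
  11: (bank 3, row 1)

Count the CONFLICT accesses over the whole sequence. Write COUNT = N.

COUNT = 5

#0 (4,1) C  (was 2)
#1 (3,0) E
#2 (1,0) E
#3 (1,0) H  (was 0)
#4 (1,1) C  (was 0)
#5 (2,2) C  (was 1)
#6 (2,2) H  (was 2)
#7 (3,1) C  (was 0)
#8 (1,2) C  (was 1)
#9 (3,1) H  (was 1)
#10 (2,2) H  (was 2)
#11 (3,1) H  (was 1)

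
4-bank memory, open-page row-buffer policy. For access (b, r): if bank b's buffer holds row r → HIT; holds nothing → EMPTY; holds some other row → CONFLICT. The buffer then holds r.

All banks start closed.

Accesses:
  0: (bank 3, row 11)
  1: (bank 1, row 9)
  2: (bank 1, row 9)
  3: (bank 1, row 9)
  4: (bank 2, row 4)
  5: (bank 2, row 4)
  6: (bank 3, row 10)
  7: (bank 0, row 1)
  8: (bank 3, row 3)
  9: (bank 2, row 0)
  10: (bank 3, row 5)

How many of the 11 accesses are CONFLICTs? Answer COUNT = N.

  [0] b3 r11: no row ⇒ E
  [1] b1 r9: no row ⇒ E
  [2] b1 r9: had r9 ⇒ H
  [3] b1 r9: had r9 ⇒ H
  [4] b2 r4: no row ⇒ E
  [5] b2 r4: had r4 ⇒ H
  [6] b3 r10: had r11 ⇒ C
  [7] b0 r1: no row ⇒ E
  [8] b3 r3: had r10 ⇒ C
  [9] b2 r0: had r4 ⇒ C
  [10] b3 r5: had r3 ⇒ C

COUNT = 4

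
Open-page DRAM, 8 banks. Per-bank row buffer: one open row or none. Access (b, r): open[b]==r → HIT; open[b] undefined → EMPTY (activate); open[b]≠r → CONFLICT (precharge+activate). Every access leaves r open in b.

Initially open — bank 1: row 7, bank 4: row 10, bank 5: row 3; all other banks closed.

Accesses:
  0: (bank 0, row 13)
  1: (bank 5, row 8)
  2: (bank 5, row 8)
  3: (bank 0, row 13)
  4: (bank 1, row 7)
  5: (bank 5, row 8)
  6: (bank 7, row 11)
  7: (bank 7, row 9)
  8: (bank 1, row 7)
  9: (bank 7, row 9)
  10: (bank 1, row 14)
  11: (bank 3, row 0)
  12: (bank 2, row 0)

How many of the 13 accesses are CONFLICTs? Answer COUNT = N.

COUNT = 3

0: bank 0 row 13 — prev None → EMPTY
1: bank 5 row 8 — prev 3 → CONFLICT
2: bank 5 row 8 — prev 8 → HIT
3: bank 0 row 13 — prev 13 → HIT
4: bank 1 row 7 — prev 7 → HIT
5: bank 5 row 8 — prev 8 → HIT
6: bank 7 row 11 — prev None → EMPTY
7: bank 7 row 9 — prev 11 → CONFLICT
8: bank 1 row 7 — prev 7 → HIT
9: bank 7 row 9 — prev 9 → HIT
10: bank 1 row 14 — prev 7 → CONFLICT
11: bank 3 row 0 — prev None → EMPTY
12: bank 2 row 0 — prev None → EMPTY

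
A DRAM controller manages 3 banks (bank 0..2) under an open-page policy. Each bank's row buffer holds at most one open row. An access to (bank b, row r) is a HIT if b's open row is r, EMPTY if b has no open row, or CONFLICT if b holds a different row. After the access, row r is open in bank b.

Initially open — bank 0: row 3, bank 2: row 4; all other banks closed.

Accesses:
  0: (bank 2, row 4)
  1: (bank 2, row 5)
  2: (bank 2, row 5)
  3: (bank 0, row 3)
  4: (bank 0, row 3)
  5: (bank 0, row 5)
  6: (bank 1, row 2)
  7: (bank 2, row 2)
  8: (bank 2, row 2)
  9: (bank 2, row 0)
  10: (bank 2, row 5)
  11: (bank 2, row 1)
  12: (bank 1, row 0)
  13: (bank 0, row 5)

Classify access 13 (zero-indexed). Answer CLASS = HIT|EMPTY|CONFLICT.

CLASS = HIT

0: bank 2 row 4 — prev 4 → HIT
1: bank 2 row 5 — prev 4 → CONFLICT
2: bank 2 row 5 — prev 5 → HIT
3: bank 0 row 3 — prev 3 → HIT
4: bank 0 row 3 — prev 3 → HIT
5: bank 0 row 5 — prev 3 → CONFLICT
6: bank 1 row 2 — prev None → EMPTY
7: bank 2 row 2 — prev 5 → CONFLICT
8: bank 2 row 2 — prev 2 → HIT
9: bank 2 row 0 — prev 2 → CONFLICT
10: bank 2 row 5 — prev 0 → CONFLICT
11: bank 2 row 1 — prev 5 → CONFLICT
12: bank 1 row 0 — prev 2 → CONFLICT
13: bank 0 row 5 — prev 5 → HIT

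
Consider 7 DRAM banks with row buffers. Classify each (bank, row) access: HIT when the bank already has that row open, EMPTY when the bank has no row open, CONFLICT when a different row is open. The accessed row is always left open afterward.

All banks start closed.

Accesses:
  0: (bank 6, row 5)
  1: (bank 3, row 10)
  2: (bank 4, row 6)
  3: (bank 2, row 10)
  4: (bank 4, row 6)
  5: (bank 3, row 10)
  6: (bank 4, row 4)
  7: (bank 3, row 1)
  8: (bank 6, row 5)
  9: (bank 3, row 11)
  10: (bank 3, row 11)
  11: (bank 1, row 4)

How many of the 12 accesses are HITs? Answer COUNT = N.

COUNT = 4

step 0: bank6 None->5 [EMPTY]
step 1: bank3 None->10 [EMPTY]
step 2: bank4 None->6 [EMPTY]
step 3: bank2 None->10 [EMPTY]
step 4: bank4 6->6 [HIT]
step 5: bank3 10->10 [HIT]
step 6: bank4 6->4 [CONFLICT]
step 7: bank3 10->1 [CONFLICT]
step 8: bank6 5->5 [HIT]
step 9: bank3 1->11 [CONFLICT]
step 10: bank3 11->11 [HIT]
step 11: bank1 None->4 [EMPTY]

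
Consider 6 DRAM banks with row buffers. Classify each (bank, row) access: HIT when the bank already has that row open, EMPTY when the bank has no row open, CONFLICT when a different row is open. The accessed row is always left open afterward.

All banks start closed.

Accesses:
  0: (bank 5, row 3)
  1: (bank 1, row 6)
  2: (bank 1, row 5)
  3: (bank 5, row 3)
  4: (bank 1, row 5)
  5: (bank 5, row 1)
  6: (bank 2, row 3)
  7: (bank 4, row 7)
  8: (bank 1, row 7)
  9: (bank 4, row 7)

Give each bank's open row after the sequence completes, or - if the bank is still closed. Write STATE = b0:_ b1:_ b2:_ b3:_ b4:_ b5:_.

STATE = b0:- b1:7 b2:3 b3:- b4:7 b5:1

step 0: bank5 None->3 [EMPTY]
step 1: bank1 None->6 [EMPTY]
step 2: bank1 6->5 [CONFLICT]
step 3: bank5 3->3 [HIT]
step 4: bank1 5->5 [HIT]
step 5: bank5 3->1 [CONFLICT]
step 6: bank2 None->3 [EMPTY]
step 7: bank4 None->7 [EMPTY]
step 8: bank1 5->7 [CONFLICT]
step 9: bank4 7->7 [HIT]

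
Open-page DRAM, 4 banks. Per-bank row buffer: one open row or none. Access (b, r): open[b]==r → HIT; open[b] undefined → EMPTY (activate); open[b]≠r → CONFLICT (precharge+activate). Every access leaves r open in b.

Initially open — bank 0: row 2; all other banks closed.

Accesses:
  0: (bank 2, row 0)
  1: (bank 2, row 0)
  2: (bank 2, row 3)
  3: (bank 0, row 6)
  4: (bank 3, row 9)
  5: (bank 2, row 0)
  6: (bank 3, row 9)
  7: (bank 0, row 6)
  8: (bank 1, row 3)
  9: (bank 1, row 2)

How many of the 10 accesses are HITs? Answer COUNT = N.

COUNT = 3

step 0: bank2 None->0 [EMPTY]
step 1: bank2 0->0 [HIT]
step 2: bank2 0->3 [CONFLICT]
step 3: bank0 2->6 [CONFLICT]
step 4: bank3 None->9 [EMPTY]
step 5: bank2 3->0 [CONFLICT]
step 6: bank3 9->9 [HIT]
step 7: bank0 6->6 [HIT]
step 8: bank1 None->3 [EMPTY]
step 9: bank1 3->2 [CONFLICT]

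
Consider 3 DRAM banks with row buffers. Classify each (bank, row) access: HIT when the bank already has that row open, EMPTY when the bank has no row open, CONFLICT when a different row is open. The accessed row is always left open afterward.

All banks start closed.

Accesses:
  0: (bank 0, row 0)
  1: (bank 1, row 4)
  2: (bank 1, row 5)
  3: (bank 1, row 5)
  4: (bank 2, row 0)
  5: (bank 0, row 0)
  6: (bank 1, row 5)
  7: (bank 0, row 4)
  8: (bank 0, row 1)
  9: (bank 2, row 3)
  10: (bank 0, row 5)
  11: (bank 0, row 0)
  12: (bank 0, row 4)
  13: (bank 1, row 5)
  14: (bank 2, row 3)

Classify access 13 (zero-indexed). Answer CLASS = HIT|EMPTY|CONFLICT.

  [0] b0 r0: no row ⇒ E
  [1] b1 r4: no row ⇒ E
  [2] b1 r5: had r4 ⇒ C
  [3] b1 r5: had r5 ⇒ H
  [4] b2 r0: no row ⇒ E
  [5] b0 r0: had r0 ⇒ H
  [6] b1 r5: had r5 ⇒ H
  [7] b0 r4: had r0 ⇒ C
  [8] b0 r1: had r4 ⇒ C
  [9] b2 r3: had r0 ⇒ C
  [10] b0 r5: had r1 ⇒ C
  [11] b0 r0: had r5 ⇒ C
  [12] b0 r4: had r0 ⇒ C
  [13] b1 r5: had r5 ⇒ H
  [14] b2 r3: had r3 ⇒ H

CLASS = HIT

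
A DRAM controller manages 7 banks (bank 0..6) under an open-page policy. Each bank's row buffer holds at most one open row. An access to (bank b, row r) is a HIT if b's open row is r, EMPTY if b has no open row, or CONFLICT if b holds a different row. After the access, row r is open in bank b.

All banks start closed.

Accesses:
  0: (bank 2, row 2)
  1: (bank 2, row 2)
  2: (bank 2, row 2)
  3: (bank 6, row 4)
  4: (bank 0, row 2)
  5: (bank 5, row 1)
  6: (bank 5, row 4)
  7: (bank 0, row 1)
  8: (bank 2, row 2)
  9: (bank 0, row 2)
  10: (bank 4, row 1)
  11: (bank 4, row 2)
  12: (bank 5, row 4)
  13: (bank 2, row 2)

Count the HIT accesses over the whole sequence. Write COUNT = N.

COUNT = 5

#0 (2,2) E
#1 (2,2) H  (was 2)
#2 (2,2) H  (was 2)
#3 (6,4) E
#4 (0,2) E
#5 (5,1) E
#6 (5,4) C  (was 1)
#7 (0,1) C  (was 2)
#8 (2,2) H  (was 2)
#9 (0,2) C  (was 1)
#10 (4,1) E
#11 (4,2) C  (was 1)
#12 (5,4) H  (was 4)
#13 (2,2) H  (was 2)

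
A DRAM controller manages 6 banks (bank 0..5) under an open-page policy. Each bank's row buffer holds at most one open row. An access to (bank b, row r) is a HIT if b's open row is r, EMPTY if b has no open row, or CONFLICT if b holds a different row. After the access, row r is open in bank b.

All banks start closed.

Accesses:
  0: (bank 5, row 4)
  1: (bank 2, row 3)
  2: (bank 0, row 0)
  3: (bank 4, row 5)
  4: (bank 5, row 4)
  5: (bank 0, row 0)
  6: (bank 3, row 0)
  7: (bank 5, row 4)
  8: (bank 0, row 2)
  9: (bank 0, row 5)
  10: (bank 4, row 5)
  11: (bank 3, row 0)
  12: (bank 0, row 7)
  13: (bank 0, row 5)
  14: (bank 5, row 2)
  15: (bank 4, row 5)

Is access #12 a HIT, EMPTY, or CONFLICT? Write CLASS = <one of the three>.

CLASS = CONFLICT

0: bank 5 row 4 — prev None → EMPTY
1: bank 2 row 3 — prev None → EMPTY
2: bank 0 row 0 — prev None → EMPTY
3: bank 4 row 5 — prev None → EMPTY
4: bank 5 row 4 — prev 4 → HIT
5: bank 0 row 0 — prev 0 → HIT
6: bank 3 row 0 — prev None → EMPTY
7: bank 5 row 4 — prev 4 → HIT
8: bank 0 row 2 — prev 0 → CONFLICT
9: bank 0 row 5 — prev 2 → CONFLICT
10: bank 4 row 5 — prev 5 → HIT
11: bank 3 row 0 — prev 0 → HIT
12: bank 0 row 7 — prev 5 → CONFLICT
13: bank 0 row 5 — prev 7 → CONFLICT
14: bank 5 row 2 — prev 4 → CONFLICT
15: bank 4 row 5 — prev 5 → HIT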